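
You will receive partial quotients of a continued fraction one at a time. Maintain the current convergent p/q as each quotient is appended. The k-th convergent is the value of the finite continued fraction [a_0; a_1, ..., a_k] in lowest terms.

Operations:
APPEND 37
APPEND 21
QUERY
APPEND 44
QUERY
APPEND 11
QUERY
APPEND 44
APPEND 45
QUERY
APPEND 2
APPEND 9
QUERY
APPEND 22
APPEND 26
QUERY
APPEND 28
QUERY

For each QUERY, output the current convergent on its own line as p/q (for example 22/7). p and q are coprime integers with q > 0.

APPEND 37: p_0 = 37·1 + 0 = 37, q_0 = 37·0 + 1 = 1 → 37/1
APPEND 21: p_1 = 21·37 + 1 = 778, q_1 = 21·1 + 0 = 21 → 778/21
APPEND 44: p_2 = 44·778 + 37 = 34269, q_2 = 44·21 + 1 = 925 → 34269/925
APPEND 11: p_3 = 11·34269 + 778 = 377737, q_3 = 11·925 + 21 = 10196 → 377737/10196
APPEND 44: p_4 = 44·377737 + 34269 = 16654697, q_4 = 44·10196 + 925 = 449549 → 16654697/449549
APPEND 45: p_5 = 45·16654697 + 377737 = 749839102, q_5 = 45·449549 + 10196 = 20239901 → 749839102/20239901
APPEND 2: p_6 = 2·749839102 + 16654697 = 1516332901, q_6 = 2·20239901 + 449549 = 40929351 → 1516332901/40929351
APPEND 9: p_7 = 9·1516332901 + 749839102 = 14396835211, q_7 = 9·40929351 + 20239901 = 388604060 → 14396835211/388604060
APPEND 22: p_8 = 22·14396835211 + 1516332901 = 318246707543, q_8 = 22·388604060 + 40929351 = 8590218671 → 318246707543/8590218671
APPEND 26: p_9 = 26·318246707543 + 14396835211 = 8288811231329, q_9 = 26·8590218671 + 388604060 = 223734289506 → 8288811231329/223734289506
APPEND 28: p_10 = 28·8288811231329 + 318246707543 = 232404961184755, q_10 = 28·223734289506 + 8590218671 = 6273150324839 → 232404961184755/6273150324839

778/21
34269/925
377737/10196
749839102/20239901
14396835211/388604060
8288811231329/223734289506
232404961184755/6273150324839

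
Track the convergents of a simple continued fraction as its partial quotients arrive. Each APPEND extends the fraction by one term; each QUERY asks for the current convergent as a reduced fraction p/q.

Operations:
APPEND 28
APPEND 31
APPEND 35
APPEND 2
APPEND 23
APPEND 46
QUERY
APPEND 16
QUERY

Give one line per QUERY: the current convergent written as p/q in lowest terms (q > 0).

66798923/2382933
1070233576/38178683

APPEND 28: p_0 = 28·1 + 0 = 28, q_0 = 28·0 + 1 = 1 → 28/1
APPEND 31: p_1 = 31·28 + 1 = 869, q_1 = 31·1 + 0 = 31 → 869/31
APPEND 35: p_2 = 35·869 + 28 = 30443, q_2 = 35·31 + 1 = 1086 → 30443/1086
APPEND 2: p_3 = 2·30443 + 869 = 61755, q_3 = 2·1086 + 31 = 2203 → 61755/2203
APPEND 23: p_4 = 23·61755 + 30443 = 1450808, q_4 = 23·2203 + 1086 = 51755 → 1450808/51755
APPEND 46: p_5 = 46·1450808 + 61755 = 66798923, q_5 = 46·51755 + 2203 = 2382933 → 66798923/2382933
APPEND 16: p_6 = 16·66798923 + 1450808 = 1070233576, q_6 = 16·2382933 + 51755 = 38178683 → 1070233576/38178683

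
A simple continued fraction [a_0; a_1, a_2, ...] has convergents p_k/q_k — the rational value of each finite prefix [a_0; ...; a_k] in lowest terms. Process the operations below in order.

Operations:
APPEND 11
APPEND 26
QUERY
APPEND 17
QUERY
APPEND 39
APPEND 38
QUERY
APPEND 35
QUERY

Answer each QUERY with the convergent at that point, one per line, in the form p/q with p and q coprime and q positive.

APPEND 11: p_0 = 11·1 + 0 = 11, q_0 = 11·0 + 1 = 1 → 11/1
APPEND 26: p_1 = 26·11 + 1 = 287, q_1 = 26·1 + 0 = 26 → 287/26
APPEND 17: p_2 = 17·287 + 11 = 4890, q_2 = 17·26 + 1 = 443 → 4890/443
APPEND 39: p_3 = 39·4890 + 287 = 190997, q_3 = 39·443 + 26 = 17303 → 190997/17303
APPEND 38: p_4 = 38·190997 + 4890 = 7262776, q_4 = 38·17303 + 443 = 657957 → 7262776/657957
APPEND 35: p_5 = 35·7262776 + 190997 = 254388157, q_5 = 35·657957 + 17303 = 23045798 → 254388157/23045798

287/26
4890/443
7262776/657957
254388157/23045798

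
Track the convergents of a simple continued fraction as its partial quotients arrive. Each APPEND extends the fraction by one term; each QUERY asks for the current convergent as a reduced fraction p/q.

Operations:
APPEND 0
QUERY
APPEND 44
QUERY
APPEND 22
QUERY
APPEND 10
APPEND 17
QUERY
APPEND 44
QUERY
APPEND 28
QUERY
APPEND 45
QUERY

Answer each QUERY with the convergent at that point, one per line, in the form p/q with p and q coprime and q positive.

0/1
1/44
22/969
3779/166447
166497/7333402
4665695/205501703
210122772/9254910037

APPEND 0: p_0 = 0·1 + 0 = 0, q_0 = 0·0 + 1 = 1 → 0/1
APPEND 44: p_1 = 44·0 + 1 = 1, q_1 = 44·1 + 0 = 44 → 1/44
APPEND 22: p_2 = 22·1 + 0 = 22, q_2 = 22·44 + 1 = 969 → 22/969
APPEND 10: p_3 = 10·22 + 1 = 221, q_3 = 10·969 + 44 = 9734 → 221/9734
APPEND 17: p_4 = 17·221 + 22 = 3779, q_4 = 17·9734 + 969 = 166447 → 3779/166447
APPEND 44: p_5 = 44·3779 + 221 = 166497, q_5 = 44·166447 + 9734 = 7333402 → 166497/7333402
APPEND 28: p_6 = 28·166497 + 3779 = 4665695, q_6 = 28·7333402 + 166447 = 205501703 → 4665695/205501703
APPEND 45: p_7 = 45·4665695 + 166497 = 210122772, q_7 = 45·205501703 + 7333402 = 9254910037 → 210122772/9254910037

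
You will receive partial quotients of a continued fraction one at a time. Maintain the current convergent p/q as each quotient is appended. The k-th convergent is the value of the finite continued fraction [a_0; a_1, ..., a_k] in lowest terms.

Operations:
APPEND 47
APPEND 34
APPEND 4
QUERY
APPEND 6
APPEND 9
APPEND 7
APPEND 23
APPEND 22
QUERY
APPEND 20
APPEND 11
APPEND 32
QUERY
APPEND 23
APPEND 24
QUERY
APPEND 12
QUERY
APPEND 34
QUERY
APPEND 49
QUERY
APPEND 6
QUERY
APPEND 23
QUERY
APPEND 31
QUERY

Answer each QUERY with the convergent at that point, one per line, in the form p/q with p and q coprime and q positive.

APPEND 47: p_0 = 47·1 + 0 = 47, q_0 = 47·0 + 1 = 1 → 47/1
APPEND 34: p_1 = 34·47 + 1 = 1599, q_1 = 34·1 + 0 = 34 → 1599/34
APPEND 4: p_2 = 4·1599 + 47 = 6443, q_2 = 4·34 + 1 = 137 → 6443/137
APPEND 6: p_3 = 6·6443 + 1599 = 40257, q_3 = 6·137 + 34 = 856 → 40257/856
APPEND 9: p_4 = 9·40257 + 6443 = 368756, q_4 = 9·856 + 137 = 7841 → 368756/7841
APPEND 7: p_5 = 7·368756 + 40257 = 2621549, q_5 = 7·7841 + 856 = 55743 → 2621549/55743
APPEND 23: p_6 = 23·2621549 + 368756 = 60664383, q_6 = 23·55743 + 7841 = 1289930 → 60664383/1289930
APPEND 22: p_7 = 22·60664383 + 2621549 = 1337237975, q_7 = 22·1289930 + 55743 = 28434203 → 1337237975/28434203
APPEND 20: p_8 = 20·1337237975 + 60664383 = 26805423883, q_8 = 20·28434203 + 1289930 = 569973990 → 26805423883/569973990
APPEND 11: p_9 = 11·26805423883 + 1337237975 = 296196900688, q_9 = 11·569973990 + 28434203 = 6298148093 → 296196900688/6298148093
APPEND 32: p_10 = 32·296196900688 + 26805423883 = 9505106245899, q_10 = 32·6298148093 + 569973990 = 202110712966 → 9505106245899/202110712966
APPEND 23: p_11 = 23·9505106245899 + 296196900688 = 218913640556365, q_11 = 23·202110712966 + 6298148093 = 4654844546311 → 218913640556365/4654844546311
APPEND 24: p_12 = 24·218913640556365 + 9505106245899 = 5263432479598659, q_12 = 24·4654844546311 + 202110712966 = 111918379824430 → 5263432479598659/111918379824430
APPEND 12: p_13 = 12·5263432479598659 + 218913640556365 = 63380103395740273, q_13 = 12·111918379824430 + 4654844546311 = 1347675402439471 → 63380103395740273/1347675402439471
APPEND 34: p_14 = 34·63380103395740273 + 5263432479598659 = 2160186947934767941, q_14 = 34·1347675402439471 + 111918379824430 = 45932882062766444 → 2160186947934767941/45932882062766444
APPEND 49: p_15 = 49·2160186947934767941 + 63380103395740273 = 105912540552199369382, q_15 = 49·45932882062766444 + 1347675402439471 = 2252058896477995227 → 105912540552199369382/2252058896477995227
APPEND 6: p_16 = 6·105912540552199369382 + 2160186947934767941 = 637635430261130984233, q_16 = 6·2252058896477995227 + 45932882062766444 = 13558286260930737806 → 637635430261130984233/13558286260930737806
APPEND 23: p_17 = 23·637635430261130984233 + 105912540552199369382 = 14771527436558212006741, q_17 = 23·13558286260930737806 + 2252058896477995227 = 314092642897884964765 → 14771527436558212006741/314092642897884964765
APPEND 31: p_18 = 31·14771527436558212006741 + 637635430261130984233 = 458554985963565703193204, q_18 = 31·314092642897884964765 + 13558286260930737806 = 9750430216095364645521 → 458554985963565703193204/9750430216095364645521

6443/137
1337237975/28434203
9505106245899/202110712966
5263432479598659/111918379824430
63380103395740273/1347675402439471
2160186947934767941/45932882062766444
105912540552199369382/2252058896477995227
637635430261130984233/13558286260930737806
14771527436558212006741/314092642897884964765
458554985963565703193204/9750430216095364645521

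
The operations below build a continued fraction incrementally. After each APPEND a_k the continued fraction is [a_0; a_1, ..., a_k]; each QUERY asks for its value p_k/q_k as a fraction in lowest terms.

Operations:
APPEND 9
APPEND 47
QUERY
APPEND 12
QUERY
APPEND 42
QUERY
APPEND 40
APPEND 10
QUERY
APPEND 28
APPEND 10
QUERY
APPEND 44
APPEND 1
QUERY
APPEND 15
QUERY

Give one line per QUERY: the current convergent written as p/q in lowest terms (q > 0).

424/47
5097/565
214498/23777
86064668/9540227
24270021878/2690320237
1094569380231/121332488666
17488840061818/1938629498419

APPEND 9: p_0 = 9·1 + 0 = 9, q_0 = 9·0 + 1 = 1 → 9/1
APPEND 47: p_1 = 47·9 + 1 = 424, q_1 = 47·1 + 0 = 47 → 424/47
APPEND 12: p_2 = 12·424 + 9 = 5097, q_2 = 12·47 + 1 = 565 → 5097/565
APPEND 42: p_3 = 42·5097 + 424 = 214498, q_3 = 42·565 + 47 = 23777 → 214498/23777
APPEND 40: p_4 = 40·214498 + 5097 = 8585017, q_4 = 40·23777 + 565 = 951645 → 8585017/951645
APPEND 10: p_5 = 10·8585017 + 214498 = 86064668, q_5 = 10·951645 + 23777 = 9540227 → 86064668/9540227
APPEND 28: p_6 = 28·86064668 + 8585017 = 2418395721, q_6 = 28·9540227 + 951645 = 268078001 → 2418395721/268078001
APPEND 10: p_7 = 10·2418395721 + 86064668 = 24270021878, q_7 = 10·268078001 + 9540227 = 2690320237 → 24270021878/2690320237
APPEND 44: p_8 = 44·24270021878 + 2418395721 = 1070299358353, q_8 = 44·2690320237 + 268078001 = 118642168429 → 1070299358353/118642168429
APPEND 1: p_9 = 1·1070299358353 + 24270021878 = 1094569380231, q_9 = 1·118642168429 + 2690320237 = 121332488666 → 1094569380231/121332488666
APPEND 15: p_10 = 15·1094569380231 + 1070299358353 = 17488840061818, q_10 = 15·121332488666 + 118642168429 = 1938629498419 → 17488840061818/1938629498419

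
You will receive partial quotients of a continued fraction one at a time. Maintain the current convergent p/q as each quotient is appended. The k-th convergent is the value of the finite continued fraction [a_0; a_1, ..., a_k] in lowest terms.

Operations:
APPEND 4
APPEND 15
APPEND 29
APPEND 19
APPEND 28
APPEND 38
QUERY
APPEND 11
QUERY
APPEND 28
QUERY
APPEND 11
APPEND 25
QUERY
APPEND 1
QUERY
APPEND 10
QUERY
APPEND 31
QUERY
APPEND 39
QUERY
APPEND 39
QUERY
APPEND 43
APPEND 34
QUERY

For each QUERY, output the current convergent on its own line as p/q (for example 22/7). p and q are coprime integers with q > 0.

APPEND 4: p_0 = 4·1 + 0 = 4, q_0 = 4·0 + 1 = 1 → 4/1
APPEND 15: p_1 = 15·4 + 1 = 61, q_1 = 15·1 + 0 = 15 → 61/15
APPEND 29: p_2 = 29·61 + 4 = 1773, q_2 = 29·15 + 1 = 436 → 1773/436
APPEND 19: p_3 = 19·1773 + 61 = 33748, q_3 = 19·436 + 15 = 8299 → 33748/8299
APPEND 28: p_4 = 28·33748 + 1773 = 946717, q_4 = 28·8299 + 436 = 232808 → 946717/232808
APPEND 38: p_5 = 38·946717 + 33748 = 36008994, q_5 = 38·232808 + 8299 = 8855003 → 36008994/8855003
APPEND 11: p_6 = 11·36008994 + 946717 = 397045651, q_6 = 11·8855003 + 232808 = 97637841 → 397045651/97637841
APPEND 28: p_7 = 28·397045651 + 36008994 = 11153287222, q_7 = 28·97637841 + 8855003 = 2742714551 → 11153287222/2742714551
APPEND 11: p_8 = 11·11153287222 + 397045651 = 123083205093, q_8 = 11·2742714551 + 97637841 = 30267497902 → 123083205093/30267497902
APPEND 25: p_9 = 25·123083205093 + 11153287222 = 3088233414547, q_9 = 25·30267497902 + 2742714551 = 759430162101 → 3088233414547/759430162101
APPEND 1: p_10 = 1·3088233414547 + 123083205093 = 3211316619640, q_10 = 1·759430162101 + 30267497902 = 789697660003 → 3211316619640/789697660003
APPEND 10: p_11 = 10·3211316619640 + 3088233414547 = 35201399610947, q_11 = 10·789697660003 + 759430162101 = 8656406762131 → 35201399610947/8656406762131
APPEND 31: p_12 = 31·35201399610947 + 3211316619640 = 1094454704558997, q_12 = 31·8656406762131 + 789697660003 = 269138307286064 → 1094454704558997/269138307286064
APPEND 39: p_13 = 39·1094454704558997 + 35201399610947 = 42718934877411830, q_13 = 39·269138307286064 + 8656406762131 = 10505050390918627 → 42718934877411830/10505050390918627
APPEND 39: p_14 = 39·42718934877411830 + 1094454704558997 = 1667132914923620367, q_14 = 39·10505050390918627 + 269138307286064 = 409966103553112517 → 1667132914923620367/409966103553112517
APPEND 43: p_15 = 43·1667132914923620367 + 42718934877411830 = 71729434276593087611, q_15 = 43·409966103553112517 + 10505050390918627 = 17639047503174756858 → 71729434276593087611/17639047503174756858
APPEND 34: p_16 = 34·71729434276593087611 + 1667132914923620367 = 2440467898319088599141, q_16 = 34·17639047503174756858 + 409966103553112517 = 600137581211494845689 → 2440467898319088599141/600137581211494845689

36008994/8855003
397045651/97637841
11153287222/2742714551
3088233414547/759430162101
3211316619640/789697660003
35201399610947/8656406762131
1094454704558997/269138307286064
42718934877411830/10505050390918627
1667132914923620367/409966103553112517
2440467898319088599141/600137581211494845689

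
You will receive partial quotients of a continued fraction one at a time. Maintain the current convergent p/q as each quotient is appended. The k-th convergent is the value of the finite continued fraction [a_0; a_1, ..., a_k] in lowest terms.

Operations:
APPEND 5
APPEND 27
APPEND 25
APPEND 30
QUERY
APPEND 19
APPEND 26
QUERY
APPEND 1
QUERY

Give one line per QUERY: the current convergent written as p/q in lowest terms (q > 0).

APPEND 5: p_0 = 5·1 + 0 = 5, q_0 = 5·0 + 1 = 1 → 5/1
APPEND 27: p_1 = 27·5 + 1 = 136, q_1 = 27·1 + 0 = 27 → 136/27
APPEND 25: p_2 = 25·136 + 5 = 3405, q_2 = 25·27 + 1 = 676 → 3405/676
APPEND 30: p_3 = 30·3405 + 136 = 102286, q_3 = 30·676 + 27 = 20307 → 102286/20307
APPEND 19: p_4 = 19·102286 + 3405 = 1946839, q_4 = 19·20307 + 676 = 386509 → 1946839/386509
APPEND 26: p_5 = 26·1946839 + 102286 = 50720100, q_5 = 26·386509 + 20307 = 10069541 → 50720100/10069541
APPEND 1: p_6 = 1·50720100 + 1946839 = 52666939, q_6 = 1·10069541 + 386509 = 10456050 → 52666939/10456050

102286/20307
50720100/10069541
52666939/10456050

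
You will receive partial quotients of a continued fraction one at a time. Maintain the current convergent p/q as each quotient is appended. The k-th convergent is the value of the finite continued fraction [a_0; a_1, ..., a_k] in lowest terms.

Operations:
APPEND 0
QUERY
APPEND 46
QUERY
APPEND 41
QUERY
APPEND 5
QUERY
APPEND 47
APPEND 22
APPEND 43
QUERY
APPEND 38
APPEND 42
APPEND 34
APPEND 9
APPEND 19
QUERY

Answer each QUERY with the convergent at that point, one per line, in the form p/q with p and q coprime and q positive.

APPEND 0: p_0 = 0·1 + 0 = 0, q_0 = 0·0 + 1 = 1 → 0/1
APPEND 46: p_1 = 46·0 + 1 = 1, q_1 = 46·1 + 0 = 46 → 1/46
APPEND 41: p_2 = 41·1 + 0 = 41, q_2 = 41·46 + 1 = 1887 → 41/1887
APPEND 5: p_3 = 5·41 + 1 = 206, q_3 = 5·1887 + 46 = 9481 → 206/9481
APPEND 47: p_4 = 47·206 + 41 = 9723, q_4 = 47·9481 + 1887 = 447494 → 9723/447494
APPEND 22: p_5 = 22·9723 + 206 = 214112, q_5 = 22·447494 + 9481 = 9854349 → 214112/9854349
APPEND 43: p_6 = 43·214112 + 9723 = 9216539, q_6 = 43·9854349 + 447494 = 424184501 → 9216539/424184501
APPEND 38: p_7 = 38·9216539 + 214112 = 350442594, q_7 = 38·424184501 + 9854349 = 16128865387 → 350442594/16128865387
APPEND 42: p_8 = 42·350442594 + 9216539 = 14727805487, q_8 = 42·16128865387 + 424184501 = 677836530755 → 14727805487/677836530755
APPEND 34: p_9 = 34·14727805487 + 350442594 = 501095829152, q_9 = 34·677836530755 + 16128865387 = 23062570911057 → 501095829152/23062570911057
APPEND 9: p_10 = 9·501095829152 + 14727805487 = 4524590267855, q_10 = 9·23062570911057 + 677836530755 = 208240974730268 → 4524590267855/208240974730268
APPEND 19: p_11 = 19·4524590267855 + 501095829152 = 86468310918397, q_11 = 19·208240974730268 + 23062570911057 = 3979641090786149 → 86468310918397/3979641090786149

0/1
1/46
41/1887
206/9481
9216539/424184501
86468310918397/3979641090786149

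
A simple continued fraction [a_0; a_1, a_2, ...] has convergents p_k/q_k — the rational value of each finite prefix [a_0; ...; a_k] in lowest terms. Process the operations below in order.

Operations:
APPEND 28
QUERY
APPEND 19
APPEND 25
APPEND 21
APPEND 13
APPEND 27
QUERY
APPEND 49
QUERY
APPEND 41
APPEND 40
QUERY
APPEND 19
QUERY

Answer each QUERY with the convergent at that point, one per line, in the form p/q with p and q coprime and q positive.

APPEND 28: p_0 = 28·1 + 0 = 28, q_0 = 28·0 + 1 = 1 → 28/1
APPEND 19: p_1 = 19·28 + 1 = 533, q_1 = 19·1 + 0 = 19 → 533/19
APPEND 25: p_2 = 25·533 + 28 = 13353, q_2 = 25·19 + 1 = 476 → 13353/476
APPEND 21: p_3 = 21·13353 + 533 = 280946, q_3 = 21·476 + 19 = 10015 → 280946/10015
APPEND 13: p_4 = 13·280946 + 13353 = 3665651, q_4 = 13·10015 + 476 = 130671 → 3665651/130671
APPEND 27: p_5 = 27·3665651 + 280946 = 99253523, q_5 = 27·130671 + 10015 = 3538132 → 99253523/3538132
APPEND 49: p_6 = 49·99253523 + 3665651 = 4867088278, q_6 = 49·3538132 + 130671 = 173499139 → 4867088278/173499139
APPEND 41: p_7 = 41·4867088278 + 99253523 = 199649872921, q_7 = 41·173499139 + 3538132 = 7117002831 → 199649872921/7117002831
APPEND 40: p_8 = 40·199649872921 + 4867088278 = 7990862005118, q_8 = 40·7117002831 + 173499139 = 284853612379 → 7990862005118/284853612379
APPEND 19: p_9 = 19·7990862005118 + 199649872921 = 152026027970163, q_9 = 19·284853612379 + 7117002831 = 5419335638032 → 152026027970163/5419335638032

28/1
99253523/3538132
4867088278/173499139
7990862005118/284853612379
152026027970163/5419335638032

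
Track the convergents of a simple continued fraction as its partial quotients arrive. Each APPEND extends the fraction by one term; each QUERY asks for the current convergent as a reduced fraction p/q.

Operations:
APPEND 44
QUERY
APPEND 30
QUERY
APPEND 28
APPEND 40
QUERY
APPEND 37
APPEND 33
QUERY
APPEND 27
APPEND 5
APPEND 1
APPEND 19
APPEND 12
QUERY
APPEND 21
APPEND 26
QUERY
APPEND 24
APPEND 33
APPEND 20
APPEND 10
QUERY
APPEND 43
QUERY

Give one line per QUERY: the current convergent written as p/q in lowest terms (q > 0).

APPEND 44: p_0 = 44·1 + 0 = 44, q_0 = 44·0 + 1 = 1 → 44/1
APPEND 30: p_1 = 30·44 + 1 = 1321, q_1 = 30·1 + 0 = 30 → 1321/30
APPEND 28: p_2 = 28·1321 + 44 = 37032, q_2 = 28·30 + 1 = 841 → 37032/841
APPEND 40: p_3 = 40·37032 + 1321 = 1482601, q_3 = 40·841 + 30 = 33670 → 1482601/33670
APPEND 37: p_4 = 37·1482601 + 37032 = 54893269, q_4 = 37·33670 + 841 = 1246631 → 54893269/1246631
APPEND 33: p_5 = 33·54893269 + 1482601 = 1812960478, q_5 = 33·1246631 + 33670 = 41172493 → 1812960478/41172493
APPEND 27: p_6 = 27·1812960478 + 54893269 = 49004826175, q_6 = 27·41172493 + 1246631 = 1112903942 → 49004826175/1112903942
APPEND 5: p_7 = 5·49004826175 + 1812960478 = 246837091353, q_7 = 5·1112903942 + 41172493 = 5605692203 → 246837091353/5605692203
APPEND 1: p_8 = 1·246837091353 + 49004826175 = 295841917528, q_8 = 1·5605692203 + 1112903942 = 6718596145 → 295841917528/6718596145
APPEND 19: p_9 = 19·295841917528 + 246837091353 = 5867833524385, q_9 = 19·6718596145 + 5605692203 = 133259018958 → 5867833524385/133259018958
APPEND 12: p_10 = 12·5867833524385 + 295841917528 = 70709844210148, q_10 = 12·133259018958 + 6718596145 = 1605826823641 → 70709844210148/1605826823641
APPEND 21: p_11 = 21·70709844210148 + 5867833524385 = 1490774561937493, q_11 = 21·1605826823641 + 133259018958 = 33855622315419 → 1490774561937493/33855622315419
APPEND 26: p_12 = 26·1490774561937493 + 70709844210148 = 38830848454584966, q_12 = 26·33855622315419 + 1605826823641 = 881852007024535 → 38830848454584966/881852007024535
APPEND 24: p_13 = 24·38830848454584966 + 1490774561937493 = 933431137471976677, q_13 = 24·881852007024535 + 33855622315419 = 21198303790904259 → 933431137471976677/21198303790904259
APPEND 33: p_14 = 33·933431137471976677 + 38830848454584966 = 30842058385029815307, q_14 = 33·21198303790904259 + 881852007024535 = 700425877106865082 → 30842058385029815307/700425877106865082
APPEND 20: p_15 = 20·30842058385029815307 + 933431137471976677 = 617774598838068282817, q_15 = 20·700425877106865082 + 21198303790904259 = 14029715845928205899 → 617774598838068282817/14029715845928205899
APPEND 10: p_16 = 10·617774598838068282817 + 30842058385029815307 = 6208588046765712643477, q_16 = 10·14029715845928205899 + 700425877106865082 = 140997584336388924072 → 6208588046765712643477/140997584336388924072
APPEND 43: p_17 = 43·6208588046765712643477 + 617774598838068282817 = 267587060609763711952328, q_17 = 43·140997584336388924072 + 14029715845928205899 = 6076925842310651940995 → 267587060609763711952328/6076925842310651940995

44/1
1321/30
1482601/33670
1812960478/41172493
70709844210148/1605826823641
38830848454584966/881852007024535
6208588046765712643477/140997584336388924072
267587060609763711952328/6076925842310651940995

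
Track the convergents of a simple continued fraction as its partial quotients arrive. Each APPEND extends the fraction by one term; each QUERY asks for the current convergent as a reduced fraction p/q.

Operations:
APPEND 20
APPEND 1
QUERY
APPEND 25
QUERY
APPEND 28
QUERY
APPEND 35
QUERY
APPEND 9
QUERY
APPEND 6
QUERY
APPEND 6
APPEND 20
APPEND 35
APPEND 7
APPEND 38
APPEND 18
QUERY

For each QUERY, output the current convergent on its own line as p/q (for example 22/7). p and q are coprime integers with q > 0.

21/1
545/26
15281/729
535380/25541
4833701/230598
29537586/1409129
621742157575061/29661019176096

APPEND 20: p_0 = 20·1 + 0 = 20, q_0 = 20·0 + 1 = 1 → 20/1
APPEND 1: p_1 = 1·20 + 1 = 21, q_1 = 1·1 + 0 = 1 → 21/1
APPEND 25: p_2 = 25·21 + 20 = 545, q_2 = 25·1 + 1 = 26 → 545/26
APPEND 28: p_3 = 28·545 + 21 = 15281, q_3 = 28·26 + 1 = 729 → 15281/729
APPEND 35: p_4 = 35·15281 + 545 = 535380, q_4 = 35·729 + 26 = 25541 → 535380/25541
APPEND 9: p_5 = 9·535380 + 15281 = 4833701, q_5 = 9·25541 + 729 = 230598 → 4833701/230598
APPEND 6: p_6 = 6·4833701 + 535380 = 29537586, q_6 = 6·230598 + 25541 = 1409129 → 29537586/1409129
APPEND 6: p_7 = 6·29537586 + 4833701 = 182059217, q_7 = 6·1409129 + 230598 = 8685372 → 182059217/8685372
APPEND 20: p_8 = 20·182059217 + 29537586 = 3670721926, q_8 = 20·8685372 + 1409129 = 175116569 → 3670721926/175116569
APPEND 35: p_9 = 35·3670721926 + 182059217 = 128657326627, q_9 = 35·175116569 + 8685372 = 6137765287 → 128657326627/6137765287
APPEND 7: p_10 = 7·128657326627 + 3670721926 = 904272008315, q_10 = 7·6137765287 + 175116569 = 43139473578 → 904272008315/43139473578
APPEND 38: p_11 = 38·904272008315 + 128657326627 = 34490993642597, q_11 = 38·43139473578 + 6137765287 = 1645437761251 → 34490993642597/1645437761251
APPEND 18: p_12 = 18·34490993642597 + 904272008315 = 621742157575061, q_12 = 18·1645437761251 + 43139473578 = 29661019176096 → 621742157575061/29661019176096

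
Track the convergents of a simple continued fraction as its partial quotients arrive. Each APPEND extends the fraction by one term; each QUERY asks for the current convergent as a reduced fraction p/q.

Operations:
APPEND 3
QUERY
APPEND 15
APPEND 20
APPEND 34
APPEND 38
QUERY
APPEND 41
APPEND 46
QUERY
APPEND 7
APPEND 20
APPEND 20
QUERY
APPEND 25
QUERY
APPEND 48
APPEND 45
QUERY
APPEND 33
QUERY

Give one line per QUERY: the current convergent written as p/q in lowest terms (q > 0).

APPEND 3: p_0 = 3·1 + 0 = 3, q_0 = 3·0 + 1 = 1 → 3/1
APPEND 15: p_1 = 15·3 + 1 = 46, q_1 = 15·1 + 0 = 15 → 46/15
APPEND 20: p_2 = 20·46 + 3 = 923, q_2 = 20·15 + 1 = 301 → 923/301
APPEND 34: p_3 = 34·923 + 46 = 31428, q_3 = 34·301 + 15 = 10249 → 31428/10249
APPEND 38: p_4 = 38·31428 + 923 = 1195187, q_4 = 38·10249 + 301 = 389763 → 1195187/389763
APPEND 41: p_5 = 41·1195187 + 31428 = 49034095, q_5 = 41·389763 + 10249 = 15990532 → 49034095/15990532
APPEND 46: p_6 = 46·49034095 + 1195187 = 2256763557, q_6 = 46·15990532 + 389763 = 735954235 → 2256763557/735954235
APPEND 7: p_7 = 7·2256763557 + 49034095 = 15846378994, q_7 = 7·735954235 + 15990532 = 5167670177 → 15846378994/5167670177
APPEND 20: p_8 = 20·15846378994 + 2256763557 = 319184343437, q_8 = 20·5167670177 + 735954235 = 104089357775 → 319184343437/104089357775
APPEND 20: p_9 = 20·319184343437 + 15846378994 = 6399533247734, q_9 = 20·104089357775 + 5167670177 = 2086954825677 → 6399533247734/2086954825677
APPEND 25: p_10 = 25·6399533247734 + 319184343437 = 160307515536787, q_10 = 25·2086954825677 + 104089357775 = 52277959999700 → 160307515536787/52277959999700
APPEND 48: p_11 = 48·160307515536787 + 6399533247734 = 7701160279013510, q_11 = 48·52277959999700 + 2086954825677 = 2511429034811277 → 7701160279013510/2511429034811277
APPEND 45: p_12 = 45·7701160279013510 + 160307515536787 = 346712520071144737, q_12 = 45·2511429034811277 + 52277959999700 = 113066584526507165 → 346712520071144737/113066584526507165
APPEND 33: p_13 = 33·346712520071144737 + 7701160279013510 = 11449214322626789831, q_13 = 33·113066584526507165 + 2511429034811277 = 3733708718409547722 → 11449214322626789831/3733708718409547722

3/1
1195187/389763
2256763557/735954235
6399533247734/2086954825677
160307515536787/52277959999700
346712520071144737/113066584526507165
11449214322626789831/3733708718409547722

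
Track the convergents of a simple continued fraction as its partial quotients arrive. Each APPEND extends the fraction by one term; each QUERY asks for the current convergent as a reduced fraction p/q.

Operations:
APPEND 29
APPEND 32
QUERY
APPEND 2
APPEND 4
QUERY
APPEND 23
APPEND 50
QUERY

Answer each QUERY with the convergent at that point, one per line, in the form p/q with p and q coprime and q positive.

APPEND 29: p_0 = 29·1 + 0 = 29, q_0 = 29·0 + 1 = 1 → 29/1
APPEND 32: p_1 = 32·29 + 1 = 929, q_1 = 32·1 + 0 = 32 → 929/32
APPEND 2: p_2 = 2·929 + 29 = 1887, q_2 = 2·32 + 1 = 65 → 1887/65
APPEND 4: p_3 = 4·1887 + 929 = 8477, q_3 = 4·65 + 32 = 292 → 8477/292
APPEND 23: p_4 = 23·8477 + 1887 = 196858, q_4 = 23·292 + 65 = 6781 → 196858/6781
APPEND 50: p_5 = 50·196858 + 8477 = 9851377, q_5 = 50·6781 + 292 = 339342 → 9851377/339342

929/32
8477/292
9851377/339342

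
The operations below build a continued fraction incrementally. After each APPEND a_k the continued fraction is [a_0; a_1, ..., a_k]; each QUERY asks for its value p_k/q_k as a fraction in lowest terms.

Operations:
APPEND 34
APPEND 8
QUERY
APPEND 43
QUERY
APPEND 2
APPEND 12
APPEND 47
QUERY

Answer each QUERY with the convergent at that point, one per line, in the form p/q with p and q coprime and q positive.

APPEND 34: p_0 = 34·1 + 0 = 34, q_0 = 34·0 + 1 = 1 → 34/1
APPEND 8: p_1 = 8·34 + 1 = 273, q_1 = 8·1 + 0 = 8 → 273/8
APPEND 43: p_2 = 43·273 + 34 = 11773, q_2 = 43·8 + 1 = 345 → 11773/345
APPEND 2: p_3 = 2·11773 + 273 = 23819, q_3 = 2·345 + 8 = 698 → 23819/698
APPEND 12: p_4 = 12·23819 + 11773 = 297601, q_4 = 12·698 + 345 = 8721 → 297601/8721
APPEND 47: p_5 = 47·297601 + 23819 = 14011066, q_5 = 47·8721 + 698 = 410585 → 14011066/410585

273/8
11773/345
14011066/410585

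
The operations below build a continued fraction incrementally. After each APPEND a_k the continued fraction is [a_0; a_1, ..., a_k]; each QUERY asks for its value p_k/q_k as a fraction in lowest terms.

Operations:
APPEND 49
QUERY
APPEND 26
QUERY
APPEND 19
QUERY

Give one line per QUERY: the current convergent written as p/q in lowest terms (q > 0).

APPEND 49: p_0 = 49·1 + 0 = 49, q_0 = 49·0 + 1 = 1 → 49/1
APPEND 26: p_1 = 26·49 + 1 = 1275, q_1 = 26·1 + 0 = 26 → 1275/26
APPEND 19: p_2 = 19·1275 + 49 = 24274, q_2 = 19·26 + 1 = 495 → 24274/495

49/1
1275/26
24274/495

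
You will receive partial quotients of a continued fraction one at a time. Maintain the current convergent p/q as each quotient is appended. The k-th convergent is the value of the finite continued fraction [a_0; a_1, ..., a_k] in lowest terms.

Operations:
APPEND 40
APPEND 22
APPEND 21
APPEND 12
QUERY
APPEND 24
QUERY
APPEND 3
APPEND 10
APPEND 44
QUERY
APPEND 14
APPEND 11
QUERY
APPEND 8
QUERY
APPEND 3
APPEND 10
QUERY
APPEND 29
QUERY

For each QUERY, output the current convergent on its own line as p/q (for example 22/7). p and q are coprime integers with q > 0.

APPEND 40: p_0 = 40·1 + 0 = 40, q_0 = 40·0 + 1 = 1 → 40/1
APPEND 22: p_1 = 22·40 + 1 = 881, q_1 = 22·1 + 0 = 22 → 881/22
APPEND 21: p_2 = 21·881 + 40 = 18541, q_2 = 21·22 + 1 = 463 → 18541/463
APPEND 12: p_3 = 12·18541 + 881 = 223373, q_3 = 12·463 + 22 = 5578 → 223373/5578
APPEND 24: p_4 = 24·223373 + 18541 = 5379493, q_4 = 24·5578 + 463 = 134335 → 5379493/134335
APPEND 3: p_5 = 3·5379493 + 223373 = 16361852, q_5 = 3·134335 + 5578 = 408583 → 16361852/408583
APPEND 10: p_6 = 10·16361852 + 5379493 = 168998013, q_6 = 10·408583 + 134335 = 4220165 → 168998013/4220165
APPEND 44: p_7 = 44·168998013 + 16361852 = 7452274424, q_7 = 44·4220165 + 408583 = 186095843 → 7452274424/186095843
APPEND 14: p_8 = 14·7452274424 + 168998013 = 104500839949, q_8 = 14·186095843 + 4220165 = 2609561967 → 104500839949/2609561967
APPEND 11: p_9 = 11·104500839949 + 7452274424 = 1156961513863, q_9 = 11·2609561967 + 186095843 = 28891277480 → 1156961513863/28891277480
APPEND 8: p_10 = 8·1156961513863 + 104500839949 = 9360192950853, q_10 = 8·28891277480 + 2609561967 = 233739781807 → 9360192950853/233739781807
APPEND 3: p_11 = 3·9360192950853 + 1156961513863 = 29237540366422, q_11 = 3·233739781807 + 28891277480 = 730110622901 → 29237540366422/730110622901
APPEND 10: p_12 = 10·29237540366422 + 9360192950853 = 301735596615073, q_12 = 10·730110622901 + 233739781807 = 7534846010817 → 301735596615073/7534846010817
APPEND 29: p_13 = 29·301735596615073 + 29237540366422 = 8779569842203539, q_13 = 29·7534846010817 + 730110622901 = 219240644936594 → 8779569842203539/219240644936594

223373/5578
5379493/134335
7452274424/186095843
1156961513863/28891277480
9360192950853/233739781807
301735596615073/7534846010817
8779569842203539/219240644936594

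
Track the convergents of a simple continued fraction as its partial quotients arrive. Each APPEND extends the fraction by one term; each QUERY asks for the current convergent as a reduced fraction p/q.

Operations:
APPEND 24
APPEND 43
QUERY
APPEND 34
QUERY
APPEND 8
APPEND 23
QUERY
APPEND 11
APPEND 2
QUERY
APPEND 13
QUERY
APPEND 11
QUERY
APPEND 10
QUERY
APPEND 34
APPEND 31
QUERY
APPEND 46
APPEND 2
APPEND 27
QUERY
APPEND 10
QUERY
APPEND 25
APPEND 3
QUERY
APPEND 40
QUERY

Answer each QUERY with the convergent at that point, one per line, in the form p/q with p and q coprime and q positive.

APPEND 24: p_0 = 24·1 + 0 = 24, q_0 = 24·0 + 1 = 1 → 24/1
APPEND 43: p_1 = 43·24 + 1 = 1033, q_1 = 43·1 + 0 = 43 → 1033/43
APPEND 34: p_2 = 34·1033 + 24 = 35146, q_2 = 34·43 + 1 = 1463 → 35146/1463
APPEND 8: p_3 = 8·35146 + 1033 = 282201, q_3 = 8·1463 + 43 = 11747 → 282201/11747
APPEND 23: p_4 = 23·282201 + 35146 = 6525769, q_4 = 23·11747 + 1463 = 271644 → 6525769/271644
APPEND 11: p_5 = 11·6525769 + 282201 = 72065660, q_5 = 11·271644 + 11747 = 2999831 → 72065660/2999831
APPEND 2: p_6 = 2·72065660 + 6525769 = 150657089, q_6 = 2·2999831 + 271644 = 6271306 → 150657089/6271306
APPEND 13: p_7 = 13·150657089 + 72065660 = 2030607817, q_7 = 13·6271306 + 2999831 = 84526809 → 2030607817/84526809
APPEND 11: p_8 = 11·2030607817 + 150657089 = 22487343076, q_8 = 11·84526809 + 6271306 = 936066205 → 22487343076/936066205
APPEND 10: p_9 = 10·22487343076 + 2030607817 = 226904038577, q_9 = 10·936066205 + 84526809 = 9445188859 → 226904038577/9445188859
APPEND 34: p_10 = 34·226904038577 + 22487343076 = 7737224654694, q_10 = 34·9445188859 + 936066205 = 322072487411 → 7737224654694/322072487411
APPEND 31: p_11 = 31·7737224654694 + 226904038577 = 240080868334091, q_11 = 31·322072487411 + 9445188859 = 9993692298600 → 240080868334091/9993692298600
APPEND 46: p_12 = 46·240080868334091 + 7737224654694 = 11051457168022880, q_12 = 46·9993692298600 + 322072487411 = 460031918223011 → 11051457168022880/460031918223011
APPEND 2: p_13 = 2·11051457168022880 + 240080868334091 = 22342995204379851, q_13 = 2·460031918223011 + 9993692298600 = 930057528744622 → 22342995204379851/930057528744622
APPEND 27: p_14 = 27·22342995204379851 + 11051457168022880 = 614312327686278857, q_14 = 27·930057528744622 + 460031918223011 = 25571585194327805 → 614312327686278857/25571585194327805
APPEND 10: p_15 = 10·614312327686278857 + 22342995204379851 = 6165466272067168421, q_15 = 10·25571585194327805 + 930057528744622 = 256645909472022672 → 6165466272067168421/256645909472022672
APPEND 25: p_16 = 25·6165466272067168421 + 614312327686278857 = 154750969129365489382, q_16 = 25·256645909472022672 + 25571585194327805 = 6441719321994894605 → 154750969129365489382/6441719321994894605
APPEND 3: p_17 = 3·154750969129365489382 + 6165466272067168421 = 470418373660163636567, q_17 = 3·6441719321994894605 + 256645909472022672 = 19581803875456706487 → 470418373660163636567/19581803875456706487
APPEND 40: p_18 = 40·470418373660163636567 + 154750969129365489382 = 18971485915535910952062, q_18 = 40·19581803875456706487 + 6441719321994894605 = 789713874340263154085 → 18971485915535910952062/789713874340263154085

1033/43
35146/1463
6525769/271644
150657089/6271306
2030607817/84526809
22487343076/936066205
226904038577/9445188859
240080868334091/9993692298600
614312327686278857/25571585194327805
6165466272067168421/256645909472022672
470418373660163636567/19581803875456706487
18971485915535910952062/789713874340263154085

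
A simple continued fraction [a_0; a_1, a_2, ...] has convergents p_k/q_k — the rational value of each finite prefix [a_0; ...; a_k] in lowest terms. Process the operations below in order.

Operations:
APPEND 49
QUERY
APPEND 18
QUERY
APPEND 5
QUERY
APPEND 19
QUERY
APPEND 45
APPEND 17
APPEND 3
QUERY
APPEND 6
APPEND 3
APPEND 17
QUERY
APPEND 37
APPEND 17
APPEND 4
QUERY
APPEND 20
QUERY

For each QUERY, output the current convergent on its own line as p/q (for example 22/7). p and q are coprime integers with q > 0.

49/1
883/18
4464/91
85699/1747
201024885/4097953
69554695909/1417893485
178128505377202/3631203385571
3606457848791987/73518732572988

APPEND 49: p_0 = 49·1 + 0 = 49, q_0 = 49·0 + 1 = 1 → 49/1
APPEND 18: p_1 = 18·49 + 1 = 883, q_1 = 18·1 + 0 = 18 → 883/18
APPEND 5: p_2 = 5·883 + 49 = 4464, q_2 = 5·18 + 1 = 91 → 4464/91
APPEND 19: p_3 = 19·4464 + 883 = 85699, q_3 = 19·91 + 18 = 1747 → 85699/1747
APPEND 45: p_4 = 45·85699 + 4464 = 3860919, q_4 = 45·1747 + 91 = 78706 → 3860919/78706
APPEND 17: p_5 = 17·3860919 + 85699 = 65721322, q_5 = 17·78706 + 1747 = 1339749 → 65721322/1339749
APPEND 3: p_6 = 3·65721322 + 3860919 = 201024885, q_6 = 3·1339749 + 78706 = 4097953 → 201024885/4097953
APPEND 6: p_7 = 6·201024885 + 65721322 = 1271870632, q_7 = 6·4097953 + 1339749 = 25927467 → 1271870632/25927467
APPEND 3: p_8 = 3·1271870632 + 201024885 = 4016636781, q_8 = 3·25927467 + 4097953 = 81880354 → 4016636781/81880354
APPEND 17: p_9 = 17·4016636781 + 1271870632 = 69554695909, q_9 = 17·81880354 + 25927467 = 1417893485 → 69554695909/1417893485
APPEND 37: p_10 = 37·69554695909 + 4016636781 = 2577540385414, q_10 = 37·1417893485 + 81880354 = 52543939299 → 2577540385414/52543939299
APPEND 17: p_11 = 17·2577540385414 + 69554695909 = 43887741247947, q_11 = 17·52543939299 + 1417893485 = 894664861568 → 43887741247947/894664861568
APPEND 4: p_12 = 4·43887741247947 + 2577540385414 = 178128505377202, q_12 = 4·894664861568 + 52543939299 = 3631203385571 → 178128505377202/3631203385571
APPEND 20: p_13 = 20·178128505377202 + 43887741247947 = 3606457848791987, q_13 = 20·3631203385571 + 894664861568 = 73518732572988 → 3606457848791987/73518732572988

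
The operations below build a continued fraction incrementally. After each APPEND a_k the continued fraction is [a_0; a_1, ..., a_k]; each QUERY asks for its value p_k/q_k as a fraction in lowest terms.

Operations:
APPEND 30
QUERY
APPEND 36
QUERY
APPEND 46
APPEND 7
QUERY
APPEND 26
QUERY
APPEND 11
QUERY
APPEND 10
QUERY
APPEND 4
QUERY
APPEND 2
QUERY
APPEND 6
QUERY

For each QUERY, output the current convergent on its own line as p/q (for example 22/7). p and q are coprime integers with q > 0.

APPEND 30: p_0 = 30·1 + 0 = 30, q_0 = 30·0 + 1 = 1 → 30/1
APPEND 36: p_1 = 36·30 + 1 = 1081, q_1 = 36·1 + 0 = 36 → 1081/36
APPEND 46: p_2 = 46·1081 + 30 = 49756, q_2 = 46·36 + 1 = 1657 → 49756/1657
APPEND 7: p_3 = 7·49756 + 1081 = 349373, q_3 = 7·1657 + 36 = 11635 → 349373/11635
APPEND 26: p_4 = 26·349373 + 49756 = 9133454, q_4 = 26·11635 + 1657 = 304167 → 9133454/304167
APPEND 11: p_5 = 11·9133454 + 349373 = 100817367, q_5 = 11·304167 + 11635 = 3357472 → 100817367/3357472
APPEND 10: p_6 = 10·100817367 + 9133454 = 1017307124, q_6 = 10·3357472 + 304167 = 33878887 → 1017307124/33878887
APPEND 4: p_7 = 4·1017307124 + 100817367 = 4170045863, q_7 = 4·33878887 + 3357472 = 138873020 → 4170045863/138873020
APPEND 2: p_8 = 2·4170045863 + 1017307124 = 9357398850, q_8 = 2·138873020 + 33878887 = 311624927 → 9357398850/311624927
APPEND 6: p_9 = 6·9357398850 + 4170045863 = 60314438963, q_9 = 6·311624927 + 138873020 = 2008622582 → 60314438963/2008622582

30/1
1081/36
349373/11635
9133454/304167
100817367/3357472
1017307124/33878887
4170045863/138873020
9357398850/311624927
60314438963/2008622582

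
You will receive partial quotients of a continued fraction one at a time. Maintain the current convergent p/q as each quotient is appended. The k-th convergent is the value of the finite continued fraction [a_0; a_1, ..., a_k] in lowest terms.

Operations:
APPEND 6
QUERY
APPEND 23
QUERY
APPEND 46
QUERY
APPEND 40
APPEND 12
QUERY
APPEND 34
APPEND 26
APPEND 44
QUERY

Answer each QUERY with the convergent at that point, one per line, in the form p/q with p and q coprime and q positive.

APPEND 6: p_0 = 6·1 + 0 = 6, q_0 = 6·0 + 1 = 1 → 6/1
APPEND 23: p_1 = 23·6 + 1 = 139, q_1 = 23·1 + 0 = 23 → 139/23
APPEND 46: p_2 = 46·139 + 6 = 6400, q_2 = 46·23 + 1 = 1059 → 6400/1059
APPEND 40: p_3 = 40·6400 + 139 = 256139, q_3 = 40·1059 + 23 = 42383 → 256139/42383
APPEND 12: p_4 = 12·256139 + 6400 = 3080068, q_4 = 12·42383 + 1059 = 509655 → 3080068/509655
APPEND 34: p_5 = 34·3080068 + 256139 = 104978451, q_5 = 34·509655 + 42383 = 17370653 → 104978451/17370653
APPEND 26: p_6 = 26·104978451 + 3080068 = 2732519794, q_6 = 26·17370653 + 509655 = 452146633 → 2732519794/452146633
APPEND 44: p_7 = 44·2732519794 + 104978451 = 120335849387, q_7 = 44·452146633 + 17370653 = 19911822505 → 120335849387/19911822505

6/1
139/23
6400/1059
3080068/509655
120335849387/19911822505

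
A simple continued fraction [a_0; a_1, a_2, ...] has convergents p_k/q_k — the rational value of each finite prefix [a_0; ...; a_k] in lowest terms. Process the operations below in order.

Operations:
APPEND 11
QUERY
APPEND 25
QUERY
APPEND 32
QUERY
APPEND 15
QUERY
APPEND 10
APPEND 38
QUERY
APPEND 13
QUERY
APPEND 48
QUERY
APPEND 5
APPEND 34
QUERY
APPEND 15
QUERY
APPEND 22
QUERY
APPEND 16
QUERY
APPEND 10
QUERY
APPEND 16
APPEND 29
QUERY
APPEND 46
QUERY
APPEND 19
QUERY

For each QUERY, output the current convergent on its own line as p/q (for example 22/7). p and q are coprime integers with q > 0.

11/1
276/25
8843/801
132921/12040
50978935/4617678
664064208/60151015
31926060919/2891866398
5481934600221/496554288568
82389313372118/7462833811525
1818046828786817/164678898142118
29171138573961190/2642325204085413
293529432568398717/26587930938996248
137337149162950277915/12440015317551732297
6322234503555381124752/572668753827607711043
120259792716715191648203/10893146338042098242114

APPEND 11: p_0 = 11·1 + 0 = 11, q_0 = 11·0 + 1 = 1 → 11/1
APPEND 25: p_1 = 25·11 + 1 = 276, q_1 = 25·1 + 0 = 25 → 276/25
APPEND 32: p_2 = 32·276 + 11 = 8843, q_2 = 32·25 + 1 = 801 → 8843/801
APPEND 15: p_3 = 15·8843 + 276 = 132921, q_3 = 15·801 + 25 = 12040 → 132921/12040
APPEND 10: p_4 = 10·132921 + 8843 = 1338053, q_4 = 10·12040 + 801 = 121201 → 1338053/121201
APPEND 38: p_5 = 38·1338053 + 132921 = 50978935, q_5 = 38·121201 + 12040 = 4617678 → 50978935/4617678
APPEND 13: p_6 = 13·50978935 + 1338053 = 664064208, q_6 = 13·4617678 + 121201 = 60151015 → 664064208/60151015
APPEND 48: p_7 = 48·664064208 + 50978935 = 31926060919, q_7 = 48·60151015 + 4617678 = 2891866398 → 31926060919/2891866398
APPEND 5: p_8 = 5·31926060919 + 664064208 = 160294368803, q_8 = 5·2891866398 + 60151015 = 14519483005 → 160294368803/14519483005
APPEND 34: p_9 = 34·160294368803 + 31926060919 = 5481934600221, q_9 = 34·14519483005 + 2891866398 = 496554288568 → 5481934600221/496554288568
APPEND 15: p_10 = 15·5481934600221 + 160294368803 = 82389313372118, q_10 = 15·496554288568 + 14519483005 = 7462833811525 → 82389313372118/7462833811525
APPEND 22: p_11 = 22·82389313372118 + 5481934600221 = 1818046828786817, q_11 = 22·7462833811525 + 496554288568 = 164678898142118 → 1818046828786817/164678898142118
APPEND 16: p_12 = 16·1818046828786817 + 82389313372118 = 29171138573961190, q_12 = 16·164678898142118 + 7462833811525 = 2642325204085413 → 29171138573961190/2642325204085413
APPEND 10: p_13 = 10·29171138573961190 + 1818046828786817 = 293529432568398717, q_13 = 10·2642325204085413 + 164678898142118 = 26587930938996248 → 293529432568398717/26587930938996248
APPEND 16: p_14 = 16·293529432568398717 + 29171138573961190 = 4725642059668340662, q_14 = 16·26587930938996248 + 2642325204085413 = 428049220228025381 → 4725642059668340662/428049220228025381
APPEND 29: p_15 = 29·4725642059668340662 + 293529432568398717 = 137337149162950277915, q_15 = 29·428049220228025381 + 26587930938996248 = 12440015317551732297 → 137337149162950277915/12440015317551732297
APPEND 46: p_16 = 46·137337149162950277915 + 4725642059668340662 = 6322234503555381124752, q_16 = 46·12440015317551732297 + 428049220228025381 = 572668753827607711043 → 6322234503555381124752/572668753827607711043
APPEND 19: p_17 = 19·6322234503555381124752 + 137337149162950277915 = 120259792716715191648203, q_17 = 19·572668753827607711043 + 12440015317551732297 = 10893146338042098242114 → 120259792716715191648203/10893146338042098242114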